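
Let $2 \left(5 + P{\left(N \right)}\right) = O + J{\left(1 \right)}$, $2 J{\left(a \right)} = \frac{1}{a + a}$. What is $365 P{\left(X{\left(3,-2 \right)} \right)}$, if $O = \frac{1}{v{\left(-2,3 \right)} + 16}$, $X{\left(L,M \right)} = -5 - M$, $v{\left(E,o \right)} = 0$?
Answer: $- \frac{56575}{32} \approx -1768.0$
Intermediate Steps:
$J{\left(a \right)} = \frac{1}{4 a}$ ($J{\left(a \right)} = \frac{1}{2 \left(a + a\right)} = \frac{1}{2 \cdot 2 a} = \frac{\frac{1}{2} \frac{1}{a}}{2} = \frac{1}{4 a}$)
$O = \frac{1}{16}$ ($O = \frac{1}{0 + 16} = \frac{1}{16} \approx 0.0625$)
$P{\left(N \right)} = - \frac{155}{32}$ ($P{\left(N \right)} = -5 + \frac{\frac{1}{16} + \frac{1}{4 \cdot 1}}{2} = -5 + \frac{\frac{1}{16} + \frac{1}{4} \cdot 1}{2} = -5 + \frac{\frac{1}{16} + \frac{1}{4}}{2} = -5 + \frac{1}{2} \cdot \frac{5}{16} = -5 + \frac{5}{32} = - \frac{155}{32}$)
$365 P{\left(X{\left(3,-2 \right)} \right)} = 365 \left(- \frac{155}{32}\right) = - \frac{56575}{32}$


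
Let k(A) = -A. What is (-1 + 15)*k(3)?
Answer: -42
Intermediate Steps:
(-1 + 15)*k(3) = (-1 + 15)*(-1*3) = 14*(-3) = -42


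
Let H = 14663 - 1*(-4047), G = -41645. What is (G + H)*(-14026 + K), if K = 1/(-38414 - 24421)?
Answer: 1347543954119/4189 ≈ 3.2169e+8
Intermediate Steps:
H = 18710 (H = 14663 + 4047 = 18710)
K = -1/62835 (K = 1/(-62835) = -1/62835 ≈ -1.5915e-5)
(G + H)*(-14026 + K) = (-41645 + 18710)*(-14026 - 1/62835) = -22935*(-881323711/62835) = 1347543954119/4189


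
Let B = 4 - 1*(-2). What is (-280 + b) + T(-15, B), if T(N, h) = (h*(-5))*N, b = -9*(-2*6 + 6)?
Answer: 224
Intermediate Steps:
B = 6 (B = 4 + 2 = 6)
b = 54 (b = -9*(-12 + 6) = -9*(-6) = 54)
T(N, h) = -5*N*h (T(N, h) = (-5*h)*N = -5*N*h)
(-280 + b) + T(-15, B) = (-280 + 54) - 5*(-15)*6 = -226 + 450 = 224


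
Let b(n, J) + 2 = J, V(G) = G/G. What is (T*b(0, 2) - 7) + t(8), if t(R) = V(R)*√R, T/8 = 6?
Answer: -7 + 2*√2 ≈ -4.1716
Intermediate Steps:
T = 48 (T = 8*6 = 48)
V(G) = 1
b(n, J) = -2 + J
t(R) = √R (t(R) = 1*√R = √R)
(T*b(0, 2) - 7) + t(8) = (48*(-2 + 2) - 7) + √8 = (48*0 - 7) + 2*√2 = (0 - 7) + 2*√2 = -7 + 2*√2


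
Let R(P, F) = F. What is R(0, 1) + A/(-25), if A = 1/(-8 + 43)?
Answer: 874/875 ≈ 0.99886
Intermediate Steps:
A = 1/35 ≈ 0.028571
R(0, 1) + A/(-25) = 1 + (1/35)/(-25) = 1 - 1/25*1/35 = 1 - 1/875 = 874/875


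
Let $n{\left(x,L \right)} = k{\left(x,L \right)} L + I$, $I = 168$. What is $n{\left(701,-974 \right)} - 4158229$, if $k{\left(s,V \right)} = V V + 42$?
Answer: $-928209393$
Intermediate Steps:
$k{\left(s,V \right)} = 42 + V^{2}$ ($k{\left(s,V \right)} = V^{2} + 42 = 42 + V^{2}$)
$n{\left(x,L \right)} = 168 + L \left(42 + L^{2}\right)$ ($n{\left(x,L \right)} = \left(42 + L^{2}\right) L + 168 = L \left(42 + L^{2}\right) + 168 = 168 + L \left(42 + L^{2}\right)$)
$n{\left(701,-974 \right)} - 4158229 = \left(168 - 974 \left(42 + \left(-974\right)^{2}\right)\right) - 4158229 = \left(168 - 974 \left(42 + 948676\right)\right) - 4158229 = \left(168 - 924051332\right) - 4158229 = -924051164 - 4158229 = -928209393$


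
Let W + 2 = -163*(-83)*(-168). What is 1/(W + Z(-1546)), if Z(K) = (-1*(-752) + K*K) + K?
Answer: 1/116448 ≈ 8.5875e-6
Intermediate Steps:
W = -2272874 (W = -2 - 163*(-83)*(-168) = -2 + 13529*(-168) = -2 - 2272872 = -2272874)
Z(K) = 752 + K + K**2 (Z(K) = (752 + K**2) + K = 752 + K + K**2)
1/(W + Z(-1546)) = 1/(-2272874 + (752 - 1546 + (-1546)**2)) = 1/(-2272874 + (752 - 1546 + 2390116)) = 1/(-2272874 + 2389322) = 1/116448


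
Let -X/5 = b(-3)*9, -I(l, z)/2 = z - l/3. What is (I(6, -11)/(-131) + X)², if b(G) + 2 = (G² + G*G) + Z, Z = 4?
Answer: 13906541476/17161 ≈ 8.1036e+5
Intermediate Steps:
b(G) = 2 + 2*G² (b(G) = -2 + ((G² + G*G) + 4) = -2 + ((G² + G²) + 4) = -2 + (2*G² + 4) = -2 + (4 + 2*G²) = 2 + 2*G²)
I(l, z) = -2*z + 2*l/3 (I(l, z) = -2*(z - l/3) = -2*z + 2*l/3)
X = -900 (X = -5*(2 + 2*(-3)²)*9 = -5*(2 + 2*9)*9 = -5*(2 + 18)*9 = -100*9 = -5*180 = -900)
(I(6, -11)/(-131) + X)² = ((-2*(-11) + (⅔)*6)/(-131) - 900)² = ((22 + 4)*(-1/131) - 900)² = (26*(-1/131) - 900)² = (-26/131 - 900)² = (-117926/131)² = 13906541476/17161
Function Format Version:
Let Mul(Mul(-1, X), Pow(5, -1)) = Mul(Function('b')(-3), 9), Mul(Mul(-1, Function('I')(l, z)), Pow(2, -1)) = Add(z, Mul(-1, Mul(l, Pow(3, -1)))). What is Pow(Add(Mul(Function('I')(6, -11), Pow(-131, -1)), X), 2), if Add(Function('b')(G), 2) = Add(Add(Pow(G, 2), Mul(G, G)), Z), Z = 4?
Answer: Rational(13906541476, 17161) ≈ 8.1036e+5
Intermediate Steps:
Function('b')(G) = Add(2, Mul(2, Pow(G, 2))) (Function('b')(G) = Add(-2, Add(Add(Pow(G, 2), Mul(G, G)), 4)) = Add(-2, Add(Add(Pow(G, 2), Pow(G, 2)), 4)) = Add(-2, Add(Mul(2, Pow(G, 2)), 4)) = Add(-2, Add(4, Mul(2, Pow(G, 2)))) = Add(2, Mul(2, Pow(G, 2))))
Function('I')(l, z) = Add(Mul(-2, z), Mul(Rational(2, 3), l)) (Function('I')(l, z) = Mul(-2, Add(z, Mul(-1, Mul(l, Pow(3, -1))))) = Mul(-2, Add(z, Mul(-1, Mul(l, Rational(1, 3))))) = Mul(-2, Add(z, Mul(-1, Mul(Rational(1, 3), l)))) = Mul(-2, Add(z, Mul(Rational(-1, 3), l))) = Add(Mul(-2, z), Mul(Rational(2, 3), l)))
X = -900 (X = Mul(-5, Mul(Add(2, Mul(2, Pow(-3, 2))), 9)) = Mul(-5, Mul(Add(2, Mul(2, 9)), 9)) = Mul(-5, Mul(Add(2, 18), 9)) = Mul(-5, Mul(20, 9)) = Mul(-5, 180) = -900)
Pow(Add(Mul(Function('I')(6, -11), Pow(-131, -1)), X), 2) = Pow(Add(Mul(Add(Mul(-2, -11), Mul(Rational(2, 3), 6)), Pow(-131, -1)), -900), 2) = Pow(Add(Mul(Add(22, 4), Rational(-1, 131)), -900), 2) = Pow(Add(Mul(26, Rational(-1, 131)), -900), 2) = Pow(Add(Rational(-26, 131), -900), 2) = Pow(Rational(-117926, 131), 2) = Rational(13906541476, 17161)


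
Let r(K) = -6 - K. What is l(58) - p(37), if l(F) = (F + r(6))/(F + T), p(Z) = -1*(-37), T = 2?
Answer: -1087/30 ≈ -36.233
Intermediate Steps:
p(Z) = 37
l(F) = (-12 + F)/(2 + F) (l(F) = (F + (-6 - 1*6))/(F + 2) = (F + (-6 - 6))/(2 + F) = (F - 12)/(2 + F) = (-12 + F)/(2 + F))
l(58) - p(37) = (-12 + 58)/(2 + 58) - 1*37 = 46/60 - 37 = (1/60)*46 - 37 = 23/30 - 37 = -1087/30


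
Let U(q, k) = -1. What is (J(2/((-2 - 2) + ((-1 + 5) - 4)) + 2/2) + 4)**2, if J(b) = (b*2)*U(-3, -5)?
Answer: 9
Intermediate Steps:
J(b) = -2*b (J(b) = (b*2)*(-1) = (2*b)*(-1) = -2*b)
(J(2/((-2 - 2) + ((-1 + 5) - 4)) + 2/2) + 4)**2 = (-2*(2/((-2 - 2) + ((-1 + 5) - 4)) + 2/2) + 4)**2 = (-2*(2/(-4 + (4 - 4)) + 2*(1/2)) + 4)**2 = (-2*(2/(-4 + 0) + 1) + 4)**2 = (-2*(2/(-4) + 1) + 4)**2 = (-2*(2*(-1/4) + 1) + 4)**2 = (-2*(-1/2 + 1) + 4)**2 = (-2*1/2 + 4)**2 = (-1 + 4)**2 = 3**2 = 9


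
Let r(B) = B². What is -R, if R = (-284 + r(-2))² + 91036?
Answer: -169436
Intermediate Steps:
R = 169436 (R = (-284 + (-2)²)² + 91036 = (-284 + 4)² + 91036 = (-280)² + 91036 = 78400 + 91036 = 169436)
-R = -1*169436 = -169436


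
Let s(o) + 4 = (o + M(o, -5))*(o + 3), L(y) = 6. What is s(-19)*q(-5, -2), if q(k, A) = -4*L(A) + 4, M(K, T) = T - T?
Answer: -6000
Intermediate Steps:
M(K, T) = 0
s(o) = -4 + o*(3 + o) (s(o) = -4 + (o + 0)*(o + 3) = -4 + o*(3 + o))
q(k, A) = -20 (q(k, A) = -4*6 + 4 = -24 + 4 = -20)
s(-19)*q(-5, -2) = (-4 + (-19)**2 + 3*(-19))*(-20) = (-4 + 361 - 57)*(-20) = 300*(-20) = -6000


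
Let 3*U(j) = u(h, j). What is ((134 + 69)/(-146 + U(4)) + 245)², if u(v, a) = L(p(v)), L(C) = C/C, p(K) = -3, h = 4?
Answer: 11332879936/190969 ≈ 59344.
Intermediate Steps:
L(C) = 1
u(v, a) = 1
U(j) = ⅓ (U(j) = (⅓)*1 = ⅓)
((134 + 69)/(-146 + U(4)) + 245)² = ((134 + 69)/(-146 + ⅓) + 245)² = (203/(-437/3) + 245)² = (203*(-3/437) + 245)² = (-609/437 + 245)² = (106456/437)² = 11332879936/190969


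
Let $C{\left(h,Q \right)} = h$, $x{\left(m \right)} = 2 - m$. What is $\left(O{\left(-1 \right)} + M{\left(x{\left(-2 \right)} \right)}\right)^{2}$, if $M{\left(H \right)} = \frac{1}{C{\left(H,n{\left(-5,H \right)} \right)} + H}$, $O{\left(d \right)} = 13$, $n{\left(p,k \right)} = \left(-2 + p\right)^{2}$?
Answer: $\frac{11025}{64} \approx 172.27$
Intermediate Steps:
$M{\left(H \right)} = \frac{1}{2 H}$ ($M{\left(H \right)} = \frac{1}{H + H} = \frac{1}{2 H}$)
$\left(O{\left(-1 \right)} + M{\left(x{\left(-2 \right)} \right)}\right)^{2} = \left(13 + \frac{1}{2 \left(2 - -2\right)}\right)^{2} = \left(13 + \frac{1}{2 \left(2 + 2\right)}\right)^{2} = \left(13 + \frac{1}{2 \cdot 4}\right)^{2} = \left(13 + \frac{1}{2} \cdot \frac{1}{4}\right)^{2} = \left(13 + \frac{1}{8}\right)^{2} = \left(\frac{105}{8}\right)^{2} = \frac{11025}{64}$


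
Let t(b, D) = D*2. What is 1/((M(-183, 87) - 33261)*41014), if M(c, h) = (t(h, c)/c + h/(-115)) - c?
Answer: -115/156010160578 ≈ -7.3713e-10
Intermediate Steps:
t(b, D) = 2*D
M(c, h) = 2 - c - h/115 (M(c, h) = ((2*c)/c + h/(-115)) - c = (2 + h*(-1/115)) - c = (2 - h/115) - c = 2 - c - h/115)
1/((M(-183, 87) - 33261)*41014) = 1/((2 - 1*(-183) - 1/115*87) - 33261*41014) = (1/41014)/((2 + 183 - 87/115) - 33261) = (1/41014)/(21188/115 - 33261) = (1/41014)/(-3803827/115) = -115/3803827*1/41014 = -115/156010160578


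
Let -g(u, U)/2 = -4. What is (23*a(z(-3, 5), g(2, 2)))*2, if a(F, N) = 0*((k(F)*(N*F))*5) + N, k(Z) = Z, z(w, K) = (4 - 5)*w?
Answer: 368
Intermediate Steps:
g(u, U) = 8 (g(u, U) = -2*(-4) = 8)
z(w, K) = -w
a(F, N) = N (a(F, N) = 0*((F*(N*F))*5) + N = 0*((F*(F*N))*5) + N = 0*((N*F²)*5) + N = 0*(5*N*F²) + N = 0 + N = N)
(23*a(z(-3, 5), g(2, 2)))*2 = (23*8)*2 = 184*2 = 368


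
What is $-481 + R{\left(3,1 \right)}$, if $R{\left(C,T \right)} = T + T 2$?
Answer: $-478$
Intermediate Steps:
$R{\left(C,T \right)} = 3 T$ ($R{\left(C,T \right)} = T + 2 T = 3 T$)
$-481 + R{\left(3,1 \right)} = -481 + 3 \cdot 1 = -481 + 3 = -478$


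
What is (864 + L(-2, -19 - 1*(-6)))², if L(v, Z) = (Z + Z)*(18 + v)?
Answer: 200704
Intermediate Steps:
L(v, Z) = 2*Z*(18 + v) (L(v, Z) = (2*Z)*(18 + v) = 2*Z*(18 + v))
(864 + L(-2, -19 - 1*(-6)))² = (864 + 2*(-19 - 1*(-6))*(18 - 2))² = (864 + 2*(-19 + 6)*16)² = (864 + 2*(-13)*16)² = (864 - 416)² = 448² = 200704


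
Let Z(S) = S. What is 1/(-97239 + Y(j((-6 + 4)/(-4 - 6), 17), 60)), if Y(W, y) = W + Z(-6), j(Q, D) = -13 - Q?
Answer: -5/486291 ≈ -1.0282e-5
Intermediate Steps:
Y(W, y) = -6 + W (Y(W, y) = W - 6 = -6 + W)
1/(-97239 + Y(j((-6 + 4)/(-4 - 6), 17), 60)) = 1/(-97239 + (-6 + (-13 - (-6 + 4)/(-4 - 6)))) = 1/(-97239 + (-6 + (-13 - (-2)/(-10)))) = 1/(-97239 + (-6 + (-13 - (-2)*(-1)/10))) = 1/(-97239 + (-6 + (-13 - 1*1/5))) = 1/(-97239 + (-6 + (-13 - 1/5))) = 1/(-97239 + (-6 - 66/5)) = 1/(-97239 - 96/5) = 1/(-486291/5) = -5/486291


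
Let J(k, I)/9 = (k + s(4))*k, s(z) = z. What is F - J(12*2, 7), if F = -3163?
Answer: -9211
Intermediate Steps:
J(k, I) = 9*k*(4 + k) (J(k, I) = 9*((k + 4)*k) = 9*((4 + k)*k) = 9*(k*(4 + k)) = 9*k*(4 + k))
F - J(12*2, 7) = -3163 - 9*12*2*(4 + 12*2) = -3163 - 9*24*(4 + 24) = -3163 - 9*24*28 = -3163 - 1*6048 = -3163 - 6048 = -9211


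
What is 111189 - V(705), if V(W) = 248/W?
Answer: 78387997/705 ≈ 1.1119e+5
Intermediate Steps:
111189 - V(705) = 111189 - 248/705 = 78387997/705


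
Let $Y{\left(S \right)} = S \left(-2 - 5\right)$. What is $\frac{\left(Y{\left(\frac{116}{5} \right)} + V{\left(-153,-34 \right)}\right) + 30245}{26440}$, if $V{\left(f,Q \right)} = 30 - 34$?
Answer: $\frac{150393}{132200} \approx 1.1376$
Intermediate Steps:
$V{\left(f,Q \right)} = -4$ ($V{\left(f,Q \right)} = 30 - 34 = -4$)
$Y{\left(S \right)} = - 7 S$ ($Y{\left(S \right)} = S \left(-7\right) = - 7 S$)
$\frac{\left(Y{\left(\frac{116}{5} \right)} + V{\left(-153,-34 \right)}\right) + 30245}{26440} = \frac{\left(- 7 \cdot \frac{116}{5} - 4\right) + 30245}{26440} = \left(\left(- 7 \cdot 116 \cdot \frac{1}{5} - 4\right) + 30245\right) \frac{1}{26440} = \left(\left(\left(-7\right) \frac{116}{5} - 4\right) + 30245\right) \frac{1}{26440} = \left(\left(- \frac{812}{5} - 4\right) + 30245\right) \frac{1}{26440} = \left(- \frac{832}{5} + 30245\right) \frac{1}{26440} = \frac{150393}{5} \cdot \frac{1}{26440} = \frac{150393}{132200}$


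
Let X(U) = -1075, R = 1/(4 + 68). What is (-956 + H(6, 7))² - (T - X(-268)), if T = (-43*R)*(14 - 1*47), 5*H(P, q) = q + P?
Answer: 544726111/600 ≈ 9.0788e+5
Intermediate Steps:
H(P, q) = P/5 + q/5 (H(P, q) = (q + P)/5 = (P + q)/5 = P/5 + q/5)
R = 1/72 ≈ 0.013889
T = 473/24 (T = (-43*1/72)*(14 - 1*47) = -43*(14 - 47)/72 = -43/72*(-33) = 473/24 ≈ 19.708)
(-956 + H(6, 7))² - (T - X(-268)) = (-956 + ((⅕)*6 + (⅕)*7))² - (473/24 - 1*(-1075)) = (-956 + (6/5 + 7/5))² - (473/24 + 1075) = (-956 + 13/5)² - 1*26273/24 = (-4767/5)² - 26273/24 = 22724289/25 - 26273/24 = 544726111/600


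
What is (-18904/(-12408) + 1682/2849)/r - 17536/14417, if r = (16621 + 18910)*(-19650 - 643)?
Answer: -390708116652651895/321215722183178823 ≈ -1.2163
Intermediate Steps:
r = -721030583 (r = 35531*(-20293) = -721030583)
(-18904/(-12408) + 1682/2849)/r - 17536/14417 = (-18904/(-12408) + 1682/2849)/(-721030583) - 17536/14417 = (-18904*(-1/12408) + 1682*(1/2849))*(-1/721030583) - 17536*1/14417 = (2363/1551 + 1682/2849)*(-1/721030583) - 17536/14417 = (849179/401709)*(-1/721030583) - 17536/14417 = -849179/289644474466347 - 17536/14417 = -390708116652651895/321215722183178823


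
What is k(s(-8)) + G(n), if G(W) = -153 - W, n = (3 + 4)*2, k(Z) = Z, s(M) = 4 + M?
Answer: -171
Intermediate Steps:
n = 14 (n = 7*2 = 14)
k(s(-8)) + G(n) = (4 - 8) + (-153 - 1*14) = -4 + (-153 - 14) = -4 - 167 = -171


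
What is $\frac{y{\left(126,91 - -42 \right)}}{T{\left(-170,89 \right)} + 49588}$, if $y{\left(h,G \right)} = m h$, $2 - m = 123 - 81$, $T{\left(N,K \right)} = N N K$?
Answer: $- \frac{210}{109237} \approx -0.0019224$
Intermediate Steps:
$T{\left(N,K \right)} = K N^{2}$ ($T{\left(N,K \right)} = N^{2} K = K N^{2}$)
$m = -40$ ($m = 2 - \left(123 - 81\right) = 2 - 42 = -40$)
$y{\left(h,G \right)} = - 40 h$
$\frac{y{\left(126,91 - -42 \right)}}{T{\left(-170,89 \right)} + 49588} = \frac{\left(-40\right) 126}{89 \left(-170\right)^{2} + 49588} = - \frac{5040}{89 \cdot 28900 + 49588} = - \frac{5040}{2572100 + 49588} = - \frac{5040}{2621688} = \left(-5040\right) \frac{1}{2621688} = - \frac{210}{109237}$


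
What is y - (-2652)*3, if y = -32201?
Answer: -24245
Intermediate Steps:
y - (-2652)*3 = -32201 - (-2652)*3 = -32201 - 1*(-7956) = -32201 + 7956 = -24245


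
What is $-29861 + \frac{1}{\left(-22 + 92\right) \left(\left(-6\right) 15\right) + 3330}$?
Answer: $- \frac{88687171}{2970} \approx -29861.0$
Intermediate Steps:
$-29861 + \frac{1}{\left(-22 + 92\right) \left(\left(-6\right) 15\right) + 3330} = -29861 + \frac{1}{70 \left(-90\right) + 3330} = -29861 + \frac{1}{-6300 + 3330} = -29861 + \frac{1}{-2970} = -29861 - \frac{1}{2970} = - \frac{88687171}{2970}$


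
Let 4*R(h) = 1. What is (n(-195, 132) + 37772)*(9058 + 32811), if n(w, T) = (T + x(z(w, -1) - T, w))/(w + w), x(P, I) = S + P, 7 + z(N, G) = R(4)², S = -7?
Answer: 9868418753107/6240 ≈ 1.5815e+9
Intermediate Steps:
R(h) = ¼ (R(h) = (¼)*1 = ¼)
z(N, G) = -111/16 (z(N, G) = -7 + (¼)² = -7 + 1/16 = -111/16)
x(P, I) = -7 + P
n(w, T) = -223/(32*w) (n(w, T) = (T + (-7 + (-111/16 - T)))/(w + w) = (T + (-223/16 - T))/((2*w)) = -223/(32*w))
(n(-195, 132) + 37772)*(9058 + 32811) = (-223/32/(-195) + 37772)*(9058 + 32811) = (-223/32*(-1/195) + 37772)*41869 = (223/6240 + 37772)*41869 = (235697503/6240)*41869 = 9868418753107/6240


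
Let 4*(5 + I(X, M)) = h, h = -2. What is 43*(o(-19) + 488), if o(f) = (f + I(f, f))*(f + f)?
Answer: 61017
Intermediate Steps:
I(X, M) = -11/2 (I(X, M) = -5 + (1/4)*(-2) = -5 - 1/2 = -11/2)
o(f) = 2*f*(-11/2 + f) (o(f) = (f - 11/2)*(f + f) = (-11/2 + f)*(2*f) = 2*f*(-11/2 + f))
43*(o(-19) + 488) = 43*(-19*(-11 + 2*(-19)) + 488) = 43*(-19*(-11 - 38) + 488) = 43*(-19*(-49) + 488) = 43*(931 + 488) = 43*1419 = 61017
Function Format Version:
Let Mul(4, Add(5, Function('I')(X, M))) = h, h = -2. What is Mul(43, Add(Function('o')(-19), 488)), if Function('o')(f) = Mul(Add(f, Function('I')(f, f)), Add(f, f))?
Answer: 61017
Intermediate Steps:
Function('I')(X, M) = Rational(-11, 2) (Function('I')(X, M) = Add(-5, Mul(Rational(1, 4), -2)) = Add(-5, Rational(-1, 2)) = Rational(-11, 2))
Function('o')(f) = Mul(2, f, Add(Rational(-11, 2), f)) (Function('o')(f) = Mul(Add(f, Rational(-11, 2)), Add(f, f)) = Mul(Add(Rational(-11, 2), f), Mul(2, f)) = Mul(2, f, Add(Rational(-11, 2), f)))
Mul(43, Add(Function('o')(-19), 488)) = Mul(43, Add(Mul(-19, Add(-11, Mul(2, -19))), 488)) = Mul(43, Add(Mul(-19, Add(-11, -38)), 488)) = Mul(43, Add(Mul(-19, -49), 488)) = Mul(43, Add(931, 488)) = Mul(43, 1419) = 61017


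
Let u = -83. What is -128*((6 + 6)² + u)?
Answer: -7808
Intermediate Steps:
-128*((6 + 6)² + u) = -128*((6 + 6)² - 83) = -128*(12² - 83) = -128*(144 - 83) = -128*61 = -7808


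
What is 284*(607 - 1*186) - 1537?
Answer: 118027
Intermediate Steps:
284*(607 - 1*186) - 1537 = 284*(607 - 186) - 1537 = 284*421 - 1537 = 119564 - 1537 = 118027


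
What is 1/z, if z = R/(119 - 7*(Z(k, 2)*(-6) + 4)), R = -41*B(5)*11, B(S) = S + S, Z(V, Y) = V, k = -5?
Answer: 119/4510 ≈ 0.026386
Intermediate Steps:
B(S) = 2*S
R = -4510 (R = -82*5*11 = -41*10*11 = -410*11 = -4510)
z = 4510/119 (z = -4510/(119 - 7*(-5*(-6) + 4)) = -4510/(119 - 7*(30 + 4)) = -4510/(119 - 7*34) = -4510/(119 - 238) = -4510/(-119) = -4510*(-1/119) = 4510/119 ≈ 37.899)
1/z = 1/(4510/119) = 119/4510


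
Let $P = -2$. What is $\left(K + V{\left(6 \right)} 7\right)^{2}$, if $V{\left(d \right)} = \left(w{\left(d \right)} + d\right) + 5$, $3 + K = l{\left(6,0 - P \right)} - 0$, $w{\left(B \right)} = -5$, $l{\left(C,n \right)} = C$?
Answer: $2025$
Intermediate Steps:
$K = 3$ ($K = -3 + \left(6 - 0\right) = -3 + \left(6 + 0\right) = -3 + 6 = 3$)
$V{\left(d \right)} = d$ ($V{\left(d \right)} = \left(-5 + d\right) + 5 = d$)
$\left(K + V{\left(6 \right)} 7\right)^{2} = \left(3 + 6 \cdot 7\right)^{2} = \left(3 + 42\right)^{2} = 45^{2} = 2025$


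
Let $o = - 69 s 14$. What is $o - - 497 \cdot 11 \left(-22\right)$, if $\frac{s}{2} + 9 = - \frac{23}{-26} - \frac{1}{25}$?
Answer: $- \frac{33968284}{325} \approx -1.0452 \cdot 10^{5}$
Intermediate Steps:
$s = - \frac{5301}{325}$ ($s = -18 + 2 \left(- \frac{23}{-26} - \frac{1}{25}\right) = -18 + 2 \left(\left(-23\right) \left(- \frac{1}{26}\right) - \frac{1}{25}\right) = -18 + 2 \left(\frac{23}{26} - \frac{1}{25}\right) = -18 + 2 \cdot \frac{549}{650} = -18 + \frac{549}{325} = - \frac{5301}{325} \approx -16.311$)
$o = \frac{5120766}{325}$ ($o = \left(-69\right) \left(- \frac{5301}{325}\right) 14 = \frac{365769}{325} \cdot 14 = \frac{5120766}{325} \approx 15756.0$)
$o - - 497 \cdot 11 \left(-22\right) = \frac{5120766}{325} - - 497 \cdot 11 \left(-22\right) = \frac{5120766}{325} - \left(-497\right) \left(-242\right) = \frac{5120766}{325} - 120274 = - \frac{33968284}{325}$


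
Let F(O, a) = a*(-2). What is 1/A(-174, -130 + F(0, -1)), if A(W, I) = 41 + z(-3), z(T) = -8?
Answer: 1/33 ≈ 0.030303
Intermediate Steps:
F(O, a) = -2*a
A(W, I) = 33 (A(W, I) = 41 - 8 = 33)
1/A(-174, -130 + F(0, -1)) = 1/33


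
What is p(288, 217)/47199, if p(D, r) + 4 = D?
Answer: 284/47199 ≈ 0.0060171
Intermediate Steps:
p(D, r) = -4 + D
p(288, 217)/47199 = (-4 + 288)/47199 = 284*(1/47199) = 284/47199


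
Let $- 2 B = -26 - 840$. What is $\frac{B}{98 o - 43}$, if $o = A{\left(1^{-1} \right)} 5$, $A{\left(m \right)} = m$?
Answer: $\frac{433}{447} \approx 0.96868$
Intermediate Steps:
$o = 5$ ($o = 1^{-1} \cdot 5 = 1 \cdot 5 = 5$)
$B = 433$ ($B = - \frac{-26 - 840}{2} = \left(- \frac{1}{2}\right) \left(-866\right) = 433$)
$\frac{B}{98 o - 43} = \frac{433}{98 \cdot 5 - 43} = \frac{433}{490 - 43} = \frac{433}{447}$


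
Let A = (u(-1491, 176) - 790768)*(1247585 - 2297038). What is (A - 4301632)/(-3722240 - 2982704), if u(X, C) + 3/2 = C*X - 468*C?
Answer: -2383411451207/13409888 ≈ -1.7774e+5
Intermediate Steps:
u(X, C) = -3/2 - 468*C + C*X (u(X, C) = -3/2 + (C*X - 468*C) = -3/2 + (-468*C + C*X) = -3/2 - 468*C + C*X)
A = 2383420054471/2 (A = ((-3/2 - 468*176 + 176*(-1491)) - 790768)*(1247585 - 2297038) = ((-3/2 - 82368 - 262416) - 790768)*(-1049453) = (-689571/2 - 790768)*(-1049453) = -2271107/2*(-1049453) = 2383420054471/2 ≈ 1.1917e+12)
(A - 4301632)/(-3722240 - 2982704) = (2383420054471/2 - 4301632)/(-3722240 - 2982704) = (2383411451207/2)/(-6704944) = (2383411451207/2)*(-1/6704944) = -2383411451207/13409888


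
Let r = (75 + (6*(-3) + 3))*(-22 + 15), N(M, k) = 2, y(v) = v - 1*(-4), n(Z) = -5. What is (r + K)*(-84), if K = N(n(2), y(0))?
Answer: 35112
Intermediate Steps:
y(v) = 4 + v (y(v) = v + 4 = 4 + v)
K = 2
r = -420 (r = (75 + (-18 + 3))*(-7) = (75 - 15)*(-7) = 60*(-7) = -420)
(r + K)*(-84) = (-420 + 2)*(-84) = -418*(-84) = 35112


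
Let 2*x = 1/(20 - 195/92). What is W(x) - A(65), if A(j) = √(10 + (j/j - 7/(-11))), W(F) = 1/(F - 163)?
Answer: -1645/268089 - 8*√22/11 ≈ -3.4173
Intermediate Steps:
x = 46/1645 (x = 1/(2*(20 - 195/92)) = 1/(2*(1645/92)) = (½)*(92/1645) = 46/1645 ≈ 0.027964)
W(F) = 1/(-163 + F)
A(j) = 8*√22/11 (A(j) = √(10 + (1 - 7*(-1/11))) = √(10 + (1 + 7/11)) = √(10 + 18/11) = √(128/11) = 8*√22/11)
W(x) - A(65) = 1/(-163 + 46/1645) - 8*√22/11 = 1/(-268089/1645) - 8*√22/11 = -1645/268089 - 8*√22/11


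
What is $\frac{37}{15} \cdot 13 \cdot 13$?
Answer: $\frac{6253}{15} \approx 416.87$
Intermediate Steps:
$\frac{37}{15} \cdot 13 \cdot 13 = \frac{481}{15} \cdot 13 = \frac{6253}{15}$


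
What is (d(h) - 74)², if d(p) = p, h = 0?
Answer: 5476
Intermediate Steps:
(d(h) - 74)² = (0 - 74)² = (-74)² = 5476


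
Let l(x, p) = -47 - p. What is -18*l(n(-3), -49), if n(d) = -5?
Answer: -36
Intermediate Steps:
-18*l(n(-3), -49) = -18*(-47 - 1*(-49)) = -18*(-47 + 49) = -18*2 = -36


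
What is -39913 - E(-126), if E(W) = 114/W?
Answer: -838154/21 ≈ -39912.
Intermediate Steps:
-39913 - E(-126) = -39913 - 114/(-126) = -39913 - 114*(-1)/126 = -39913 - 1*(-19/21) = -39913 + 19/21 = -838154/21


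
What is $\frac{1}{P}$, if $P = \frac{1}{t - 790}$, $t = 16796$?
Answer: $16006$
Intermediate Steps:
$P = \frac{1}{16006}$ ($P = \frac{1}{16796 - 790} = \frac{1}{16006} \approx 6.2477 \cdot 10^{-5}$)
$\frac{1}{P} = \frac{1}{\frac{1}{16006}} = 16006$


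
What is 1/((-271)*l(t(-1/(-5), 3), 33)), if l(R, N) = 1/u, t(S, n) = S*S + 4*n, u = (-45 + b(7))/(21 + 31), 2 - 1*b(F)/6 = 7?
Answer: 75/14092 ≈ 0.0053222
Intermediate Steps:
b(F) = -30 (b(F) = 12 - 6*7 = 12 - 42 = -30)
u = -75/52 (u = (-45 - 30)/(21 + 31) = -75/52 ≈ -1.4423)
t(S, n) = S² + 4*n
l(R, N) = -52/75 (l(R, N) = 1/(-75/52) = -52/75)
1/((-271)*l(t(-1/(-5), 3), 33)) = 1/((-271)*(-52/75)) = -1/271*(-75/52) = 75/14092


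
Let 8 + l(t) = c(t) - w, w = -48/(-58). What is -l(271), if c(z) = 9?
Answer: -5/29 ≈ -0.17241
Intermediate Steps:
w = 24/29 (w = -48*(-1/58) = 24/29 ≈ 0.82759)
l(t) = 5/29 (l(t) = -8 + (9 - 1*24/29) = -8 + (9 - 24/29) = -8 + 237/29 = 5/29)
-l(271) = -1*5/29 = -5/29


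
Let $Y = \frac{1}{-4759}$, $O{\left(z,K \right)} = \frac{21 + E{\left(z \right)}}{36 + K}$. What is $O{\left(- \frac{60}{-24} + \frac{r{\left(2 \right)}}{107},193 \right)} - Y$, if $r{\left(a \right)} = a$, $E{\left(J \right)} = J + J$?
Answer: $\frac{13283077}{116609777} \approx 0.11391$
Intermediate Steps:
$E{\left(J \right)} = 2 J$
$O{\left(z,K \right)} = \frac{21 + 2 z}{36 + K}$
$Y = - \frac{1}{4759} \approx -0.00021013$
$O{\left(- \frac{60}{-24} + \frac{r{\left(2 \right)}}{107},193 \right)} - Y = \frac{21 + 2 \left(- \frac{60}{-24} + \frac{2}{107}\right)}{36 + 193} - - \frac{1}{4759} = \frac{21 + 2 \left(\left(-60\right) \left(- \frac{1}{24}\right) + 2 \cdot \frac{1}{107}\right)}{229} + \frac{1}{4759} = \frac{21 + 2 \left(\frac{5}{2} + \frac{2}{107}\right)}{229} + \frac{1}{4759} = \frac{21 + 2 \cdot \frac{539}{214}}{229} + \frac{1}{4759} = \frac{21 + \frac{539}{107}}{229} + \frac{1}{4759} = \frac{1}{229} \cdot \frac{2786}{107} + \frac{1}{4759} = \frac{2786}{24503} + \frac{1}{4759} = \frac{13283077}{116609777}$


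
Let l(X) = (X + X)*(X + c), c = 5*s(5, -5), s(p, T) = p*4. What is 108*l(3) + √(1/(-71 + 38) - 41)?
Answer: 66744 + I*√44682/33 ≈ 66744.0 + 6.4055*I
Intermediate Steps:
s(p, T) = 4*p
c = 100 (c = 5*(4*5) = 5*20 = 100)
l(X) = 2*X*(100 + X) (l(X) = (X + X)*(X + 100) = (2*X)*(100 + X) = 2*X*(100 + X))
108*l(3) + √(1/(-71 + 38) - 41) = 108*(2*3*(100 + 3)) + √(1/(-71 + 38) - 41) = 108*(2*3*103) + √(1/(-33) - 41) = 108*618 + √(-1/33 - 41) = 66744 + √(-1354/33) = 66744 + I*√44682/33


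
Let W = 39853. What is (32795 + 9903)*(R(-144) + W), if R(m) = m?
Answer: 1695494882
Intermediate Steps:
(32795 + 9903)*(R(-144) + W) = (32795 + 9903)*(-144 + 39853) = 42698*39709 = 1695494882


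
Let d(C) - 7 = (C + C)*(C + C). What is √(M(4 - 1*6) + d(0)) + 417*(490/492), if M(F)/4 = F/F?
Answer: 34055/82 + √11 ≈ 418.62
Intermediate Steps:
d(C) = 7 + 4*C² (d(C) = 7 + (C + C)*(C + C) = 7 + (2*C)*(2*C) = 7 + 4*C²)
M(F) = 4 (M(F) = 4*(F/F) = 4*1 = 4)
√(M(4 - 1*6) + d(0)) + 417*(490/492) = √(4 + (7 + 4*0²)) + 417*(490/492) = √(4 + (7 + 4*0)) + 417*(490*(1/492)) = √(4 + (7 + 0)) + 417*(245/246) = √(4 + 7) + 34055/82 = √11 + 34055/82 = 34055/82 + √11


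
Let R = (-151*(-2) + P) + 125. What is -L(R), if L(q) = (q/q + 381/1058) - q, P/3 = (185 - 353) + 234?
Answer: 659811/1058 ≈ 623.64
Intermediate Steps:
P = 198 (P = 3*((185 - 353) + 234) = 3*(-168 + 234) = 3*66 = 198)
R = 625 (R = (-151*(-2) + 198) + 125 = (302 + 198) + 125 = 500 + 125 = 625)
L(q) = 1439/1058 - q (L(q) = (1 + 381*(1/1058)) - q = (1 + 381/1058) - q = 1439/1058 - q)
-L(R) = -(1439/1058 - 1*625) = -(1439/1058 - 625) = -1*(-659811/1058) = 659811/1058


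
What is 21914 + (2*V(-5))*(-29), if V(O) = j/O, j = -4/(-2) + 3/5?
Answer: 548604/25 ≈ 21944.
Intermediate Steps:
j = 13/5 (j = -4*(-½) + 3*(⅕) = 2 + ⅗ = 13/5 ≈ 2.6000)
V(O) = 13/(5*O)
21914 + (2*V(-5))*(-29) = 21914 + (2*((13/5)/(-5)))*(-29) = 21914 + (2*((13/5)*(-⅕)))*(-29) = 21914 + (2*(-13/25))*(-29) = 21914 - 26/25*(-29) = 21914 + 754/25 = 548604/25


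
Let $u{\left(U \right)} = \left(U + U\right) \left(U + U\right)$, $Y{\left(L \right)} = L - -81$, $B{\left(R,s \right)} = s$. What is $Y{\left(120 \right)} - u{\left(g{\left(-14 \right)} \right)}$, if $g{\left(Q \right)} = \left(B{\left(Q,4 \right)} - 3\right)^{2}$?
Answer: $197$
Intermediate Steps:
$Y{\left(L \right)} = 81 + L$ ($Y{\left(L \right)} = L + 81 = 81 + L$)
$g{\left(Q \right)} = 1$ ($g{\left(Q \right)} = \left(4 - 3\right)^{2} = 1^{2} = 1$)
$u{\left(U \right)} = 4 U^{2}$ ($u{\left(U \right)} = 2 U 2 U = 4 U^{2}$)
$Y{\left(120 \right)} - u{\left(g{\left(-14 \right)} \right)} = \left(81 + 120\right) - 4 \cdot 1^{2} = 201 - 4 \cdot 1 = 201 - 4 = 197$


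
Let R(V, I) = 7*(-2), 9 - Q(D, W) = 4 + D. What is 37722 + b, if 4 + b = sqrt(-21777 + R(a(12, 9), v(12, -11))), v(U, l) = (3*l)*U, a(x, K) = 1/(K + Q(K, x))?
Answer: 37718 + I*sqrt(21791) ≈ 37718.0 + 147.62*I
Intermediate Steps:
Q(D, W) = 5 - D (Q(D, W) = 9 - (4 + D) = 9 + (-4 - D) = 5 - D)
a(x, K) = 1/5 (a(x, K) = 1/(K + (5 - K)) = 1/5)
v(U, l) = 3*U*l
R(V, I) = -14
b = -4 + I*sqrt(21791) (b = -4 + sqrt(-21777 - 14) = -4 + sqrt(-21791) = -4 + I*sqrt(21791) ≈ -4.0 + 147.62*I)
37722 + b = 37722 + (-4 + I*sqrt(21791)) = 37718 + I*sqrt(21791)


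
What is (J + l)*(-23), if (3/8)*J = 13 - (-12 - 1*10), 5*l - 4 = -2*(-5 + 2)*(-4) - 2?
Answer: -30682/15 ≈ -2045.5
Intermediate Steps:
l = -22/5 (l = ⅘ + (-2*(-5 + 2)*(-4) - 2)/5 = ⅘ + (-2*(-3)*(-4) - 2)/5 = ⅘ + (6*(-4) - 2)/5 = ⅘ + (-24 - 2)/5 = ⅘ + (⅕)*(-26) = ⅘ - 26/5 = -22/5 ≈ -4.4000)
J = 280/3 (J = 8*(13 - (-12 - 1*10))/3 = 8*(13 - (-12 - 10))/3 = 8*(13 - 1*(-22))/3 = 8*(13 + 22)/3 = (8/3)*35 = 280/3 ≈ 93.333)
(J + l)*(-23) = (280/3 - 22/5)*(-23) = (1334/15)*(-23) = -30682/15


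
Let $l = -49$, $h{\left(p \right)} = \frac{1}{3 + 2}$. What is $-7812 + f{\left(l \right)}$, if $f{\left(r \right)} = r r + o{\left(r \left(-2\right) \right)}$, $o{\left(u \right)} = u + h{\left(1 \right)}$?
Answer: $- \frac{26564}{5} \approx -5312.8$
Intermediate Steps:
$h{\left(p \right)} = \frac{1}{5}$
$o{\left(u \right)} = \frac{1}{5} + u$ ($o{\left(u \right)} = u + \frac{1}{5} = \frac{1}{5} + u$)
$f{\left(r \right)} = \frac{1}{5} + r^{2} - 2 r$ ($f{\left(r \right)} = r r + \left(\frac{1}{5} + r \left(-2\right)\right) = r^{2} - \left(- \frac{1}{5} + 2 r\right) = \frac{1}{5} + r^{2} - 2 r$)
$-7812 + f{\left(l \right)} = -7812 + \left(\frac{1}{5} + \left(-49\right)^{2} - -98\right) = -7812 + \left(\frac{1}{5} + 2401 + 98\right) = -7812 + \frac{12496}{5} = - \frac{26564}{5}$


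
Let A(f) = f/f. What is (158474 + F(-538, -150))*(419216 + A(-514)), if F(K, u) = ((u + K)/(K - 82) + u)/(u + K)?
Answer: 3542318763173523/53320 ≈ 6.6435e+10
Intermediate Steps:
F(K, u) = (u + (K + u)/(-82 + K))/(K + u) (F(K, u) = ((K + u)/(-82 + K) + u)/(K + u) = (u + (K + u)/(-82 + K))/(K + u))
A(f) = 1
(158474 + F(-538, -150))*(419216 + A(-514)) = (158474 + (-538 - 81*(-150) - 538*(-150))/((-538)**2 - 82*(-538) - 82*(-150) - 538*(-150)))*(419216 + 1) = (158474 + (-538 + 12150 + 80700)/(289444 + 44116 + 12300 + 80700))*419217 = (158474 + 92312/426560)*419217 = (158474 + (1/426560)*92312)*419217 = (158474 + 11539/53320)*419217 = (8449845219/53320)*419217 = 3542318763173523/53320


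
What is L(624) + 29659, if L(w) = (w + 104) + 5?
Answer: 30392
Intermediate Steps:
L(w) = 109 + w (L(w) = (104 + w) + 5 = 109 + w)
L(624) + 29659 = (109 + 624) + 29659 = 733 + 29659 = 30392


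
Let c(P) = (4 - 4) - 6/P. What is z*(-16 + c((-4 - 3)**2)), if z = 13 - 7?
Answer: -4740/49 ≈ -96.735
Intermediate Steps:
z = 6
c(P) = -6/P (c(P) = 0 - 6/P = -6/P)
z*(-16 + c((-4 - 3)**2)) = 6*(-16 - 6/(-4 - 3)**2) = 6*(-16 - 6/((-7)**2)) = 6*(-16 - 6/49) = 6*(-790/49) = -4740/49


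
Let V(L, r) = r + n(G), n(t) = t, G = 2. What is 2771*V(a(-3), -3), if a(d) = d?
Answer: -2771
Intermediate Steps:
V(L, r) = 2 + r (V(L, r) = r + 2 = 2 + r)
2771*V(a(-3), -3) = 2771*(2 - 3) = 2771*(-1) = -2771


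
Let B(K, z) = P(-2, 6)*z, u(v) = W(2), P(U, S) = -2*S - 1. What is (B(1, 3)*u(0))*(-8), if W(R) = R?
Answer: 624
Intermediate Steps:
P(U, S) = -1 - 2*S
u(v) = 2
B(K, z) = -13*z (B(K, z) = (-1 - 2*6)*z = (-1 - 12)*z = -13*z)
(B(1, 3)*u(0))*(-8) = (-13*3*2)*(-8) = -39*2*(-8) = -78*(-8) = 624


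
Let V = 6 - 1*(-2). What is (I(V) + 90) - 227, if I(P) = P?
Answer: -129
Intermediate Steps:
V = 8 (V = 6 + 2 = 8)
(I(V) + 90) - 227 = (8 + 90) - 227 = 98 - 227 = -129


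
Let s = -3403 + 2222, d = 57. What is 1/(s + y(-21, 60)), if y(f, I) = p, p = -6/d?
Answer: -19/22441 ≈ -0.00084666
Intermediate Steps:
p = -2/19 (p = -6/57 = -6*1/57 = -2/19 ≈ -0.10526)
y(f, I) = -2/19
s = -1181
1/(s + y(-21, 60)) = 1/(-1181 - 2/19) = 1/(-22441/19) = -19/22441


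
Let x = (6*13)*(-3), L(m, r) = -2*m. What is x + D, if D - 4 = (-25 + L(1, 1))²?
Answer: 499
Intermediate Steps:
x = -234 (x = 78*(-3) = -234)
D = 733 (D = 4 + (-25 - 2*1)² = 4 + (-25 - 2)² = 4 + (-27)² = 4 + 729 = 733)
x + D = -234 + 733 = 499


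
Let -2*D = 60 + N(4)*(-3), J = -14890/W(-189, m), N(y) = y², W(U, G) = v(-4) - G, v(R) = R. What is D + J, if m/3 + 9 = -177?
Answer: -9107/277 ≈ -32.877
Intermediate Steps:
m = -558 (m = -27 + 3*(-177) = -27 - 531 = -558)
W(U, G) = -4 - G
J = -7445/277 (J = -14890/(-4 - 1*(-558)) = -14890/(-4 + 558) = -14890/554 = -14890*1/554 = -7445/277 ≈ -26.877)
D = -6 (D = -(60 + 4²*(-3))/2 = -(60 + 16*(-3))/2 = -(60 - 48)/2 = -½*12 = -6)
D + J = -6 - 7445/277 = -9107/277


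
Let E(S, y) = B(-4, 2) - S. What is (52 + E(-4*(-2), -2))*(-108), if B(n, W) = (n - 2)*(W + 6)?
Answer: 432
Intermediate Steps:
B(n, W) = (-2 + n)*(6 + W)
E(S, y) = -48 - S (E(S, y) = (-12 - 2*2 + 6*(-4) + 2*(-4)) - S = (-12 - 4 - 24 - 8) - S = -48 - S)
(52 + E(-4*(-2), -2))*(-108) = (52 + (-48 - (-4)*(-2)))*(-108) = (52 + (-48 - 1*8))*(-108) = (52 + (-48 - 8))*(-108) = (52 - 56)*(-108) = -4*(-108) = 432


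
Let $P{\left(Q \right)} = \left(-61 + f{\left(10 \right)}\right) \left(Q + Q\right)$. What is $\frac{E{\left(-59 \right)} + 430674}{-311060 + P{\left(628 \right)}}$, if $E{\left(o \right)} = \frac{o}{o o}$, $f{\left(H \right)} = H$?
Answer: $- \frac{25409765}{22131844} \approx -1.1481$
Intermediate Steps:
$P{\left(Q \right)} = - 102 Q$ ($P{\left(Q \right)} = \left(-61 + 10\right) \left(Q + Q\right) = - 51 \cdot 2 Q = - 102 Q$)
$E{\left(o \right)} = \frac{1}{o}$ ($E{\left(o \right)} = \frac{o}{o^{2}} = \frac{1}{o}$)
$\frac{E{\left(-59 \right)} + 430674}{-311060 + P{\left(628 \right)}} = \frac{\frac{1}{-59} + 430674}{-311060 - 64056} = \frac{- \frac{1}{59} + 430674}{-311060 - 64056} = \frac{25409765}{59 \left(-375116\right)} = \frac{25409765}{59} \left(- \frac{1}{375116}\right) = - \frac{25409765}{22131844}$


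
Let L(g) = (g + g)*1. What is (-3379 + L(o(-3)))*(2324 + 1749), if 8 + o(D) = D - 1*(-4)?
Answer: -13819689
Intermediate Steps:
o(D) = -4 + D (o(D) = -8 + (D - 1*(-4)) = -8 + (D + 4) = -8 + (4 + D) = -4 + D)
L(g) = 2*g (L(g) = (2*g)*1 = 2*g)
(-3379 + L(o(-3)))*(2324 + 1749) = (-3379 + 2*(-4 - 3))*(2324 + 1749) = (-3379 + 2*(-7))*4073 = (-3379 - 14)*4073 = -3393*4073 = -13819689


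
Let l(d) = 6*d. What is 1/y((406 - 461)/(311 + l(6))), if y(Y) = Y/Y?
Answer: 1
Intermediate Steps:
y(Y) = 1
1/y((406 - 461)/(311 + l(6))) = 1/1 = 1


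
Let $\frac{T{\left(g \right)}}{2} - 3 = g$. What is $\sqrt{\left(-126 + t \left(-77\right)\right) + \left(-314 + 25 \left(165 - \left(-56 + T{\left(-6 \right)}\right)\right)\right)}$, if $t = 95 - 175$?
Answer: $\sqrt{11395} \approx 106.75$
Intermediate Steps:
$t = -80$
$T{\left(g \right)} = 6 + 2 g$
$\sqrt{\left(-126 + t \left(-77\right)\right) + \left(-314 + 25 \left(165 - \left(-56 + T{\left(-6 \right)}\right)\right)\right)} = \sqrt{\left(-126 - -6160\right) - \left(314 - 25 \left(165 + \left(56 - \left(6 + 2 \left(-6\right)\right)\right)\right)\right)} = \sqrt{\left(-126 + 6160\right) - \left(314 - 25 \left(165 + \left(56 - \left(6 - 12\right)\right)\right)\right)} = \sqrt{6034 - \left(314 - 25 \left(165 + \left(56 - -6\right)\right)\right)} = \sqrt{6034 - \left(314 - 25 \left(165 + \left(56 + 6\right)\right)\right)} = \sqrt{6034 - \left(314 - 25 \left(165 + 62\right)\right)} = \sqrt{6034 + \left(-314 + 25 \cdot 227\right)} = \sqrt{6034 + \left(-314 + 5675\right)} = \sqrt{6034 + 5361} = \sqrt{11395}$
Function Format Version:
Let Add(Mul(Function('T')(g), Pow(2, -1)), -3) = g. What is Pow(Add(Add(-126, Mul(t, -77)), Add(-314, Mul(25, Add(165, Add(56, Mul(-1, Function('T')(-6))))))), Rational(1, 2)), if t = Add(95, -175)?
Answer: Pow(11395, Rational(1, 2)) ≈ 106.75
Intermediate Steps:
t = -80
Function('T')(g) = Add(6, Mul(2, g))
Pow(Add(Add(-126, Mul(t, -77)), Add(-314, Mul(25, Add(165, Add(56, Mul(-1, Function('T')(-6))))))), Rational(1, 2)) = Pow(Add(Add(-126, Mul(-80, -77)), Add(-314, Mul(25, Add(165, Add(56, Mul(-1, Add(6, Mul(2, -6)))))))), Rational(1, 2)) = Pow(Add(Add(-126, 6160), Add(-314, Mul(25, Add(165, Add(56, Mul(-1, Add(6, -12))))))), Rational(1, 2)) = Pow(Add(6034, Add(-314, Mul(25, Add(165, Add(56, Mul(-1, -6)))))), Rational(1, 2)) = Pow(Add(6034, Add(-314, Mul(25, Add(165, Add(56, 6))))), Rational(1, 2)) = Pow(Add(6034, Add(-314, Mul(25, Add(165, 62)))), Rational(1, 2)) = Pow(Add(6034, Add(-314, Mul(25, 227))), Rational(1, 2)) = Pow(Add(6034, Add(-314, 5675)), Rational(1, 2)) = Pow(Add(6034, 5361), Rational(1, 2)) = Pow(11395, Rational(1, 2))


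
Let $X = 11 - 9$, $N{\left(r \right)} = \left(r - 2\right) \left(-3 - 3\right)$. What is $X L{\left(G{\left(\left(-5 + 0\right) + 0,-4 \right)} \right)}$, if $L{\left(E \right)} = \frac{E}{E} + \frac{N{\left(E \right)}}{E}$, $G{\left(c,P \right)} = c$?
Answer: $- \frac{74}{5} \approx -14.8$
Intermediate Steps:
$N{\left(r \right)} = 12 - 6 r$ ($N{\left(r \right)} = \left(-2 + r\right) \left(-6\right) = 12 - 6 r$)
$L{\left(E \right)} = 1 + \frac{12 - 6 E}{E}$ ($L{\left(E \right)} = \frac{E}{E} + \frac{12 - 6 E}{E} = 1 + \frac{12 - 6 E}{E}$)
$X = 2$
$X L{\left(G{\left(\left(-5 + 0\right) + 0,-4 \right)} \right)} = 2 \left(-5 + \frac{12}{\left(-5 + 0\right) + 0}\right) = 2 \left(-5 + \frac{12}{-5 + 0}\right) = 2 \left(-5 + \frac{12}{-5}\right) = 2 \left(-5 + 12 \left(- \frac{1}{5}\right)\right) = 2 \left(-5 - \frac{12}{5}\right) = 2 \left(- \frac{37}{5}\right) = - \frac{74}{5}$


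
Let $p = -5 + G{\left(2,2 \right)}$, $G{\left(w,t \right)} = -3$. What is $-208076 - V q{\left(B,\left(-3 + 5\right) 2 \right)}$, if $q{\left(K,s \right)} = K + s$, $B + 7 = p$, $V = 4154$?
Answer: $-162382$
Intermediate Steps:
$p = -8$ ($p = -5 - 3 = -8$)
$B = -15$ ($B = -7 - 8 = -15$)
$-208076 - V q{\left(B,\left(-3 + 5\right) 2 \right)} = -208076 - 4154 \left(-15 + \left(-3 + 5\right) 2\right) = -208076 - 4154 \left(-15 + 2 \cdot 2\right) = -208076 - 4154 \left(-15 + 4\right) = -208076 - 4154 \left(-11\right) = -208076 - -45694 = -208076 + 45694 = -162382$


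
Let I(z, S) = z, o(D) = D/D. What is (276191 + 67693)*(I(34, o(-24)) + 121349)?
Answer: 41741671572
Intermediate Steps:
o(D) = 1
(276191 + 67693)*(I(34, o(-24)) + 121349) = (276191 + 67693)*(34 + 121349) = 343884*121383 = 41741671572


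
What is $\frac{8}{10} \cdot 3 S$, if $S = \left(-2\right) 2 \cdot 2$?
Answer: $- \frac{96}{5} \approx -19.2$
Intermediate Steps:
$S = -8$ ($S = \left(-4\right) 2 = -8$)
$\frac{8}{10} \cdot 3 S = \frac{8}{10} \cdot 3 \left(-8\right) = 8 \cdot \frac{1}{10} \cdot 3 \left(-8\right) = \frac{4}{5} \cdot 3 \left(-8\right) = \frac{12}{5} \left(-8\right) = - \frac{96}{5}$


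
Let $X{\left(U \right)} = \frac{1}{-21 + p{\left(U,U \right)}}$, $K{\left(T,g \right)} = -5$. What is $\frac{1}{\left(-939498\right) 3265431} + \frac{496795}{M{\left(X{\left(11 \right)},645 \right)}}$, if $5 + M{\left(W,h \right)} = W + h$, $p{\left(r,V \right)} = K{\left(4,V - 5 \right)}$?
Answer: $\frac{5660944478911018403}{7292317229177526} \approx 776.29$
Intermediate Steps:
$p{\left(r,V \right)} = -5$
$X{\left(U \right)} = - \frac{1}{26}$ ($X{\left(U \right)} = \frac{1}{-21 - 5} = \frac{1}{-26} = - \frac{1}{26}$)
$M{\left(W,h \right)} = -5 + W + h$ ($M{\left(W,h \right)} = -5 + \left(W + h\right) = -5 + W + h$)
$\frac{1}{\left(-939498\right) 3265431} + \frac{496795}{M{\left(X{\left(11 \right)},645 \right)}} = \frac{1}{\left(-939498\right) 3265431} + \frac{496795}{-5 - \frac{1}{26} + 645} = \left(- \frac{1}{939498}\right) \frac{1}{3265431} + \frac{496795}{\frac{16639}{26}} = - \frac{1}{3067865893638} + 496795 \cdot \frac{26}{16639} = - \frac{1}{3067865893638} + \frac{12916670}{16639} = \frac{5660944478911018403}{7292317229177526}$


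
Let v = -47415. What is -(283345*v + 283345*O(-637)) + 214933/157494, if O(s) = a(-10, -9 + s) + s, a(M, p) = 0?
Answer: 2144327104001293/157494 ≈ 1.3615e+10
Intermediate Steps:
O(s) = s (O(s) = 0 + s = s)
-(283345*v + 283345*O(-637)) + 214933/157494 = -283345/(1/(-47415 - 637)) + 214933/157494 = -283345/(1/(-48052)) + 214933*(1/157494) = -283345/(-1/48052) + 214933/157494 = -283345*(-48052) + 214933/157494 = 13615293940 + 214933/157494 = 2144327104001293/157494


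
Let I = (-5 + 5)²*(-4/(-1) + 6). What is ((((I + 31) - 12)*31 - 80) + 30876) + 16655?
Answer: 48040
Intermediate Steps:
I = 0 (I = 0²*(-4*(-1) + 6) = 0*(4 + 6) = 0*10 = 0)
((((I + 31) - 12)*31 - 80) + 30876) + 16655 = ((((0 + 31) - 12)*31 - 80) + 30876) + 16655 = (((31 - 12)*31 - 80) + 30876) + 16655 = ((19*31 - 80) + 30876) + 16655 = ((589 - 80) + 30876) + 16655 = (509 + 30876) + 16655 = 31385 + 16655 = 48040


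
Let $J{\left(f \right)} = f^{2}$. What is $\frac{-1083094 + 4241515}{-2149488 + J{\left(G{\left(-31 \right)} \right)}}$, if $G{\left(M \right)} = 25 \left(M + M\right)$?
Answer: $\frac{3158421}{253012} \approx 12.483$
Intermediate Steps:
$G{\left(M \right)} = 50 M$ ($G{\left(M \right)} = 25 \cdot 2 M = 50 M$)
$\frac{-1083094 + 4241515}{-2149488 + J{\left(G{\left(-31 \right)} \right)}} = \frac{-1083094 + 4241515}{-2149488 + \left(50 \left(-31\right)\right)^{2}} = \frac{3158421}{-2149488 + \left(-1550\right)^{2}} = \frac{3158421}{-2149488 + 2402500} = \frac{3158421}{253012}$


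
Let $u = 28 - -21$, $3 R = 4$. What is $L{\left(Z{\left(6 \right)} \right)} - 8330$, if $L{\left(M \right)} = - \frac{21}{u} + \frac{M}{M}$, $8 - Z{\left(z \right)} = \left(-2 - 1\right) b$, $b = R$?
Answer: $- \frac{58306}{7} \approx -8329.4$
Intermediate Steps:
$R = \frac{4}{3}$ ($R = \frac{1}{3} \cdot 4 = \frac{4}{3} \approx 1.3333$)
$b = \frac{4}{3} \approx 1.3333$
$u = 49$ ($u = 28 + 21 = 49$)
$Z{\left(z \right)} = 12$ ($Z{\left(z \right)} = 8 - \left(-2 - 1\right) \frac{4}{3} = 8 - \left(-3\right) \frac{4}{3} = 8 - -4 = 8 + 4 = 12$)
$L{\left(M \right)} = \frac{4}{7}$ ($L{\left(M \right)} = - \frac{21}{49} + \frac{M}{M} = \left(-21\right) \frac{1}{49} + 1 = - \frac{3}{7} + 1 = \frac{4}{7}$)
$L{\left(Z{\left(6 \right)} \right)} - 8330 = \frac{4}{7} - 8330 = - \frac{58306}{7}$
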